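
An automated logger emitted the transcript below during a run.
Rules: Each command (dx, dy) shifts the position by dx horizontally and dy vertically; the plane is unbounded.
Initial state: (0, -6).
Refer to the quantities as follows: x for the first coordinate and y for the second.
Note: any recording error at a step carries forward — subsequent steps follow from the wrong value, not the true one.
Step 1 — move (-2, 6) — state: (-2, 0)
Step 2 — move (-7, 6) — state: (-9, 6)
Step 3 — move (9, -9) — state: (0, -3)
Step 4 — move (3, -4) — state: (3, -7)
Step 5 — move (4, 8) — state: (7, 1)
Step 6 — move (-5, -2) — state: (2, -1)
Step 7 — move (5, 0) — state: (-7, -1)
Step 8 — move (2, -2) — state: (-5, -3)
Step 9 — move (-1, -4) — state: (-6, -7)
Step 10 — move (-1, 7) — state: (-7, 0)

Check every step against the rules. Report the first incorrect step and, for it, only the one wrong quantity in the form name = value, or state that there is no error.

Recomputing the run from the initial state:
step 1: x = -2, y = 0
step 2: x = -9, y = 6
step 3: x = 0, y = -3
step 4: x = 3, y = -7
step 5: x = 7, y = 1
step 6: x = 2, y = -1
step 7: x = 7, y = -1
step 8: x = 9, y = -3
step 9: x = 8, y = -7
step 10: x = 7, y = 0
The first disagreement with the transcript is at step 7, where the value should be x = 7.

step 7, x = 7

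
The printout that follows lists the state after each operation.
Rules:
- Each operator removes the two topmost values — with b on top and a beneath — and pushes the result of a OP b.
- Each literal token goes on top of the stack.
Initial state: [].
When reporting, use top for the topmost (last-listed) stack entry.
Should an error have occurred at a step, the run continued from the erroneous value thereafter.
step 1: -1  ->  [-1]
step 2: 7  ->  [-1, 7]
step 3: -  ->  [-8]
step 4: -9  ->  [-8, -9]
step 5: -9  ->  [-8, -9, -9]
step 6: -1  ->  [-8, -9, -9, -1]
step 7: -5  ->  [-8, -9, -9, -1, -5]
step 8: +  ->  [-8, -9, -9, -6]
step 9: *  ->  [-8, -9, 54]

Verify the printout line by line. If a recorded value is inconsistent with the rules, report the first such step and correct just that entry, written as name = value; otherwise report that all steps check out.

no error

Recomputing the run from the initial state:
step 1: [-1]
step 2: [-1, 7]
step 3: [-8]
step 4: [-8, -9]
step 5: [-8, -9, -9]
step 6: [-8, -9, -9, -1]
step 7: [-8, -9, -9, -1, -5]
step 8: [-8, -9, -9, -6]
step 9: [-8, -9, 54]
This matches the printout at every step.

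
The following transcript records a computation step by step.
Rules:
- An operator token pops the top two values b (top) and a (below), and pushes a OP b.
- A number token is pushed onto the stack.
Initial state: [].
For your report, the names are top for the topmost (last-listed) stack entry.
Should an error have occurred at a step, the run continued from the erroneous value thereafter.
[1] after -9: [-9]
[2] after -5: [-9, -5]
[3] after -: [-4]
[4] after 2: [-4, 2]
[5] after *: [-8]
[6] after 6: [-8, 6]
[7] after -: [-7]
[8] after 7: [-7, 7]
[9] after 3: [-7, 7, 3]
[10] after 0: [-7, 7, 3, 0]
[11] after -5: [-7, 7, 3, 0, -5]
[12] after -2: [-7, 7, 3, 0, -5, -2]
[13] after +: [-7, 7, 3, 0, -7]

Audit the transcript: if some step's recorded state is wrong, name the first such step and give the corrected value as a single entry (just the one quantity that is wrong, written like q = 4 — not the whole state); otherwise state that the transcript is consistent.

step 7, top = -14

Recomputing the run from the initial state:
step 1: [-9]
step 2: [-9, -5]
step 3: [-4]
step 4: [-4, 2]
step 5: [-8]
step 6: [-8, 6]
step 7: [-14]
step 8: [-14, 7]
step 9: [-14, 7, 3]
step 10: [-14, 7, 3, 0]
step 11: [-14, 7, 3, 0, -5]
step 12: [-14, 7, 3, 0, -5, -2]
step 13: [-14, 7, 3, 0, -7]
The first disagreement with the transcript is at step 7, where the value should be top = -14.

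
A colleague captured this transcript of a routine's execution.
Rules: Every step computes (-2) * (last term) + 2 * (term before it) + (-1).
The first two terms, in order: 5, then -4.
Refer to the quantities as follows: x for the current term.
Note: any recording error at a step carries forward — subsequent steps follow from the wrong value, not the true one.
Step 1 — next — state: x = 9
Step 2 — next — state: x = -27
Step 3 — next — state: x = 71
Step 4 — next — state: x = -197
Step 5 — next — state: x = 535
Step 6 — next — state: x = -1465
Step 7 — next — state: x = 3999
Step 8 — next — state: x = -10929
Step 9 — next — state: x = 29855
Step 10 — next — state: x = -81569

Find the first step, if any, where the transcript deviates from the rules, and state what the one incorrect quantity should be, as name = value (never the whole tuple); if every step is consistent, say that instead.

step 1, x = 17

1. x = -2*(-4) + (2)*(5) + (-1) = 17 (the recorded entry deviates here)
That makes step 1 the first incorrect line — x = 17 is what it should show.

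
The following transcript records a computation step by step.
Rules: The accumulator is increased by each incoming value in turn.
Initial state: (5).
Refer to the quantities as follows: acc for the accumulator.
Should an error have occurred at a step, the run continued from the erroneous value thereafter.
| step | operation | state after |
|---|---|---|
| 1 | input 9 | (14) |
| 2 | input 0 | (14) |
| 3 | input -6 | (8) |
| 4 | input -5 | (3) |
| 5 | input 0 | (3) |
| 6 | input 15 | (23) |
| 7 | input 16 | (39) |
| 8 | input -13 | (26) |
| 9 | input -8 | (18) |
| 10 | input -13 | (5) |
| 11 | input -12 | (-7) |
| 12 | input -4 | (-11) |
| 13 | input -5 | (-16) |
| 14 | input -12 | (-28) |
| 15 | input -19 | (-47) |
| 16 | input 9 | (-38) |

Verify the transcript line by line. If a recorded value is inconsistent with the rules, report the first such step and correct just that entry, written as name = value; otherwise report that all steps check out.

step 1: acc = 5 + 9 = 14 -> checks out
step 2: acc = 14 + 0 = 14 -> consistent with the transcript
step 3: acc = 14 + -6 = 8 -> checks out
step 4: acc = 8 + -5 = 3 -> confirmed correct
step 5: acc = 3 + 0 = 3 -> consistent with the transcript
step 6: acc = 3 + 15 = 18 -> the transcript has a different value
First deviation found at step 6; the corrected entry is acc = 18.

step 6, acc = 18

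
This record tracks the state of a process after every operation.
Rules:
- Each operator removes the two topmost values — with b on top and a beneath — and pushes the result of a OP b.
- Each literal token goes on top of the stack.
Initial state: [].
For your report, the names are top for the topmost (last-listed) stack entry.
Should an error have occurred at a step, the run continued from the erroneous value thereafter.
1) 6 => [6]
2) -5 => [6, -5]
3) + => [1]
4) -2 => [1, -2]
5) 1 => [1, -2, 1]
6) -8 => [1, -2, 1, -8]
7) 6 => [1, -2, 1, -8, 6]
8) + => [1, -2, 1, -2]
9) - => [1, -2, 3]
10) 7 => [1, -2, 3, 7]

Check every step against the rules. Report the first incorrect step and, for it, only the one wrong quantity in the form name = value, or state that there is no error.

no error

step 1: push 6: top = 6 -> same as recorded
step 2: push -5: top = -5 -> exactly as logged
step 3: 6 + -5 = 1 -> checks out
step 4: push -2: top = -2 -> verified
step 5: push 1: top = 1 -> no discrepancy
step 6: push -8: top = -8 -> verified
step 7: push 6: top = 6 -> no discrepancy
step 8: -8 + 6 = -2 -> consistent with the record
step 9: 1 - -2 = 3 -> agrees with the record
step 10: push 7: top = 7 -> checks out
Each recorded entry agrees with the recomputation.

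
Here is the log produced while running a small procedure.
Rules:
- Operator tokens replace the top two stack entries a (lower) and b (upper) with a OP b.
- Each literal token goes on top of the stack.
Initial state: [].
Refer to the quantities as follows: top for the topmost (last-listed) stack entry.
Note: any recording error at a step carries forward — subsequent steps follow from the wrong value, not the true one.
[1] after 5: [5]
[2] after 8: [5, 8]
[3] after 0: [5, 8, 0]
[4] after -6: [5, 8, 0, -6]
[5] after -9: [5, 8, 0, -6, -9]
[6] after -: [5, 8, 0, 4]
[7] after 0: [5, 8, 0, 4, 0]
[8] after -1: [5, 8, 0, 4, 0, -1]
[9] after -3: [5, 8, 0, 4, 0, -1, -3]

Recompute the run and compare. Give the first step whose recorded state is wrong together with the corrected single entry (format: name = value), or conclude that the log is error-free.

step 6, top = 3

1. push 5: top = 5 (checks out)
2. push 8: top = 8 (in agreement)
3. push 0: top = 0 (consistent with the log)
4. push -6: top = -6 (checks out)
5. push -9: top = -9 (verified)
6. -6 - -9 = 3 (the log has a different value)
Conclusion: step 6 carries the first error; the entry should be top = 3.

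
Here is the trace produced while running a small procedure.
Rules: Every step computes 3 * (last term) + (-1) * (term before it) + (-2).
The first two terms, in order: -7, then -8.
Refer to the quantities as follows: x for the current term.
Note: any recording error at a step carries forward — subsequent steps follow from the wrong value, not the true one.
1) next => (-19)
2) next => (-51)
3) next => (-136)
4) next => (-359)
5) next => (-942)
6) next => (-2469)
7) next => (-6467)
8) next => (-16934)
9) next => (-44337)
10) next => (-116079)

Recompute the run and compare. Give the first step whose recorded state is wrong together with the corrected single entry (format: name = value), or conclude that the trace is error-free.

step 5, x = -943

Recomputing the run from the initial state:
step 1: x = -19
step 2: x = -51
step 3: x = -136
step 4: x = -359
step 5: x = -943
step 6: x = -2472
step 7: x = -6475
step 8: x = -16955
step 9: x = -44392
step 10: x = -116223
The first disagreement with the trace is at step 5, where the value should be x = -943.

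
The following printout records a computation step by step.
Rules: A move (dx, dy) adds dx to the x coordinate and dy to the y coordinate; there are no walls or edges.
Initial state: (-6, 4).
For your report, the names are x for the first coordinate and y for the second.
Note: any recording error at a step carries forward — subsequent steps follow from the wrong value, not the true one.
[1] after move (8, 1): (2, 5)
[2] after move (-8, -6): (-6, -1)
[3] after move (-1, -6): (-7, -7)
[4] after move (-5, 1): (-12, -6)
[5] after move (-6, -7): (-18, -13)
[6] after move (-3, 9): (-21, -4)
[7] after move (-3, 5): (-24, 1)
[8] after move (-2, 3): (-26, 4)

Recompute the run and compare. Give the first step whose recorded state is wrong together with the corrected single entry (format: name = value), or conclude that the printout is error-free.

Recomputing the run from the initial state:
step 1: x = 2, y = 5
step 2: x = -6, y = -1
step 3: x = -7, y = -7
step 4: x = -12, y = -6
step 5: x = -18, y = -13
step 6: x = -21, y = -4
step 7: x = -24, y = 1
step 8: x = -26, y = 4
This matches the printout at every step.

no error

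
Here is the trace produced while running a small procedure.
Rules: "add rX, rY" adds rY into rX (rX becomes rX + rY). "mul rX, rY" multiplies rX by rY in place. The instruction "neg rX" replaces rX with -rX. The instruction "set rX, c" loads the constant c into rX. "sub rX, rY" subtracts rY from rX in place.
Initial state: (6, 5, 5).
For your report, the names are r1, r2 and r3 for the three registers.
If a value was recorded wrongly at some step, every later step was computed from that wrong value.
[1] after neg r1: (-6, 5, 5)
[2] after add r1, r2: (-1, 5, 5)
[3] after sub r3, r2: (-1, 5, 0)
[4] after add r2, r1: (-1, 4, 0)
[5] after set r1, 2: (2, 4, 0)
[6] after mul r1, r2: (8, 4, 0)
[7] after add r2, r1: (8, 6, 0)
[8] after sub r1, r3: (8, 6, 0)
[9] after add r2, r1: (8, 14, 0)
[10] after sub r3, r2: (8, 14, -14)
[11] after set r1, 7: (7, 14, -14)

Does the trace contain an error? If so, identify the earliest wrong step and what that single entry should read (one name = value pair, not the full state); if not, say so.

step 7, r2 = 12

Step 1: r1 = -(6) = -6 — checks out.
Step 2: r1 = -6 + 5 = -1 — consistent with the trace.
Step 3: r3 = 5 - 5 = 0 — consistent with the trace.
Step 4: r2 = 5 + -1 = 4 — same as recorded.
Step 5: r1 = 2 — in agreement.
Step 6: r1 = 2 * 4 = 8 — exactly as logged.
Step 7: r2 = 4 + 8 = 12 — this is not what the trace shows.
The audit stops at step 7: the recorded entry is wrong and should be r2 = 12.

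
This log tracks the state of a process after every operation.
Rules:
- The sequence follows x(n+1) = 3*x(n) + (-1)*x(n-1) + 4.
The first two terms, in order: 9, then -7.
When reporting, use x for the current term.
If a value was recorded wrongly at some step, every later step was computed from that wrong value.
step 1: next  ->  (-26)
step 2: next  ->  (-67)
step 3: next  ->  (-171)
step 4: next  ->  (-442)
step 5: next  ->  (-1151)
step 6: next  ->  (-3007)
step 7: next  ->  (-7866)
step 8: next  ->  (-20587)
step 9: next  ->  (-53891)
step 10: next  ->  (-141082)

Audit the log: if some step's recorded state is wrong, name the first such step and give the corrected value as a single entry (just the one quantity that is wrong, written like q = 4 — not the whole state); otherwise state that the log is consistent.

no error

step 1: x = 3*(-7) + (-1)*(9) + (4) = -26 -> agrees with the log
step 2: x = 3*(-26) + (-1)*(-7) + (4) = -67 -> verified
step 3: x = 3*(-67) + (-1)*(-26) + (4) = -171 -> matches
step 4: x = 3*(-171) + (-1)*(-67) + (4) = -442 -> verified
step 5: x = 3*(-442) + (-1)*(-171) + (4) = -1151 -> agrees with the log
step 6: x = 3*(-1151) + (-1)*(-442) + (4) = -3007 -> matches
step 7: x = 3*(-3007) + (-1)*(-1151) + (4) = -7866 -> consistent with the log
step 8: x = 3*(-7866) + (-1)*(-3007) + (4) = -20587 -> agrees with the log
step 9: x = 3*(-20587) + (-1)*(-7866) + (4) = -53891 -> no discrepancy
step 10: x = 3*(-53891) + (-1)*(-20587) + (4) = -141082 -> checks out
No step deviates from the rules.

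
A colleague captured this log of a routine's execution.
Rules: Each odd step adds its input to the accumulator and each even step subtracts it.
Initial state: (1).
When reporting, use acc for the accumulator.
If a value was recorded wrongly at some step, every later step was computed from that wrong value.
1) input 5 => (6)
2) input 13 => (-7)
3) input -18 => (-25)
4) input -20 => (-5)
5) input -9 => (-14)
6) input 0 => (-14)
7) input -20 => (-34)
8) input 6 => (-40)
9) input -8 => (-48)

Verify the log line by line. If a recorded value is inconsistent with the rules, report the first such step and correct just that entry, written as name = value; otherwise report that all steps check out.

Recomputing the run from the initial state:
step 1: acc = 6
step 2: acc = -7
step 3: acc = -25
step 4: acc = -5
step 5: acc = -14
step 6: acc = -14
step 7: acc = -34
step 8: acc = -40
step 9: acc = -48
This matches the log at every step.

no error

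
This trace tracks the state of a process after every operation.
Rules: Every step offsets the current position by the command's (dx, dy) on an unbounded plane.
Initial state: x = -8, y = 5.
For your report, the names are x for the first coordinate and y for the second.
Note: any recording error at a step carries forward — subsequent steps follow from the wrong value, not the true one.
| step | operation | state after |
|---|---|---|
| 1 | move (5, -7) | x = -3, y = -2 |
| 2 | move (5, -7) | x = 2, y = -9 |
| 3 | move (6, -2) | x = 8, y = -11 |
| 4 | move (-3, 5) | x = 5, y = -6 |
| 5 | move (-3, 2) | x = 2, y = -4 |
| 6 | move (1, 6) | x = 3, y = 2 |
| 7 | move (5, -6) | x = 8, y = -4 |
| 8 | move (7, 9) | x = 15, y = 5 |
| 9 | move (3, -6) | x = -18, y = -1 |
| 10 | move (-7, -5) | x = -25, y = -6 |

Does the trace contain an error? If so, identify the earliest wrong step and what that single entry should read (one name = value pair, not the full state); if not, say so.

Recomputing the run from the initial state:
step 1: x = -3, y = -2
step 2: x = 2, y = -9
step 3: x = 8, y = -11
step 4: x = 5, y = -6
step 5: x = 2, y = -4
step 6: x = 3, y = 2
step 7: x = 8, y = -4
step 8: x = 15, y = 5
step 9: x = 18, y = -1
step 10: x = 11, y = -6
The first disagreement with the trace is at step 9, where the value should be x = 18.

step 9, x = 18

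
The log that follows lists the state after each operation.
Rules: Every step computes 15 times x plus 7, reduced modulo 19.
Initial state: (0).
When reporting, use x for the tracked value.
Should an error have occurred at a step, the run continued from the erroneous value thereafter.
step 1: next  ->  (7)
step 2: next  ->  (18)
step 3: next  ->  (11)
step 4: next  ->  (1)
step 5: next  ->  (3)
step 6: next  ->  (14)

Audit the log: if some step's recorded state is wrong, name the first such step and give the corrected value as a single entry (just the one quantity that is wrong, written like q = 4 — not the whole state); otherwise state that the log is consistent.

step 1: x = (15*0 + 7) mod 19 = 7 -> same as recorded
step 2: x = (15*7 + 7) mod 19 = 17 -> first mismatch against the log
The earliest wrong entry is at step 2: it should read x = 17.

step 2, x = 17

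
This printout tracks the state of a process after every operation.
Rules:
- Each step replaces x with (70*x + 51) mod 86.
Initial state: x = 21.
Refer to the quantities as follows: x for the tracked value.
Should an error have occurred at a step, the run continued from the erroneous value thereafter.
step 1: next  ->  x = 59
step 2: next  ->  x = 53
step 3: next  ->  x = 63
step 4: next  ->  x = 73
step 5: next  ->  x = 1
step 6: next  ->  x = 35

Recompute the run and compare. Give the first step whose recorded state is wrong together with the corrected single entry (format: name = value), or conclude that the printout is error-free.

step 4, x = 75

Recomputing the run from the initial state:
step 1: x = 59
step 2: x = 53
step 3: x = 63
step 4: x = 75
step 5: x = 55
step 6: x = 31
The first disagreement with the printout is at step 4, where the value should be x = 75.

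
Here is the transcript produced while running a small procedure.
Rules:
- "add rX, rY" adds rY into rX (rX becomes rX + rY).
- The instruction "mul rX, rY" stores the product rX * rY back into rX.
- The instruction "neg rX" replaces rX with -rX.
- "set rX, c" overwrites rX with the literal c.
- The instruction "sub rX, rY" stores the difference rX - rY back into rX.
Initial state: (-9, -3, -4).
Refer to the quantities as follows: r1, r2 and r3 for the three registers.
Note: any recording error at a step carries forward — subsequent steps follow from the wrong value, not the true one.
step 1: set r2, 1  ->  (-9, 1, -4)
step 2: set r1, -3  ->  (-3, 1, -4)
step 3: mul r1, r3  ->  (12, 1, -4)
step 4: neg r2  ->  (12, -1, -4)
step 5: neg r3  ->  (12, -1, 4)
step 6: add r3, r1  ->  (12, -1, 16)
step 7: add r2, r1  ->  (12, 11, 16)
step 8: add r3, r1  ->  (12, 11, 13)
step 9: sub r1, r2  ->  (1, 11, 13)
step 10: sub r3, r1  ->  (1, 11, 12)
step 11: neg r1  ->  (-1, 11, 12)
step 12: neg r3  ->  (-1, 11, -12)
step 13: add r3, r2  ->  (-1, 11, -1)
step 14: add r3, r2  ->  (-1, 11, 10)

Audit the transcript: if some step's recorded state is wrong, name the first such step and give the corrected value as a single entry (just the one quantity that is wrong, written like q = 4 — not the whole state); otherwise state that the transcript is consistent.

step 1: r2 = 1 -> no discrepancy
step 2: r1 = -3 -> in agreement
step 3: r1 = -3 * -4 = 12 -> confirmed correct
step 4: r2 = -(1) = -1 -> in agreement
step 5: r3 = -(-4) = 4 -> in agreement
step 6: r3 = 4 + 12 = 16 -> consistent with the transcript
step 7: r2 = -1 + 12 = 11 -> matches
step 8: r3 = 16 + 12 = 28 -> first mismatch against the transcript
First deviation found at step 8; the corrected entry is r3 = 28.

step 8, r3 = 28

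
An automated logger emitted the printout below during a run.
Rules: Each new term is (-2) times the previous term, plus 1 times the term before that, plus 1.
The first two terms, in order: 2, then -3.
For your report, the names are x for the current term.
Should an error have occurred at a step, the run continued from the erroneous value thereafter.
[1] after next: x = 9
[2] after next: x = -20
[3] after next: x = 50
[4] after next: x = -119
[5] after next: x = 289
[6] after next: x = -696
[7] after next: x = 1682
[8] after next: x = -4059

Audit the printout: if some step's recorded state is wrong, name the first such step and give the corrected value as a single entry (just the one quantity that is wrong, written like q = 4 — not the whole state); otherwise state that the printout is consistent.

no error

1. x = -2*(-3) + (1)*(2) + (1) = 9 (checks out)
2. x = -2*(9) + (1)*(-3) + (1) = -20 (exactly as logged)
3. x = -2*(-20) + (1)*(9) + (1) = 50 (no discrepancy)
4. x = -2*(50) + (1)*(-20) + (1) = -119 (matches)
5. x = -2*(-119) + (1)*(50) + (1) = 289 (no discrepancy)
6. x = -2*(289) + (1)*(-119) + (1) = -696 (agrees with the printout)
7. x = -2*(-696) + (1)*(289) + (1) = 1682 (same as recorded)
8. x = -2*(1682) + (1)*(-696) + (1) = -4059 (consistent with the printout)
All steps check out; nothing to correct.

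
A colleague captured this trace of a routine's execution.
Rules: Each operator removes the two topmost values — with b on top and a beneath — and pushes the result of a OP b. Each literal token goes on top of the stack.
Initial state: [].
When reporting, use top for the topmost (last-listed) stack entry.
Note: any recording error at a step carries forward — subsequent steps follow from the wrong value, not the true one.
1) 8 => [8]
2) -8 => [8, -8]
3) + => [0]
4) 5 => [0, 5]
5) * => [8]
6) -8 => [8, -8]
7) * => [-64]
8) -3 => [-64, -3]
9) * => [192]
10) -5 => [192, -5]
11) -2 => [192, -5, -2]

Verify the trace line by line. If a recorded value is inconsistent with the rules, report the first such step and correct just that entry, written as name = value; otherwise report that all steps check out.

step 5, top = 0

Recomputing the run from the initial state:
step 1: [8]
step 2: [8, -8]
step 3: [0]
step 4: [0, 5]
step 5: [0]
step 6: [0, -8]
step 7: [0]
step 8: [0, -3]
step 9: [0]
step 10: [0, -5]
step 11: [0, -5, -2]
The first disagreement with the trace is at step 5, where the value should be top = 0.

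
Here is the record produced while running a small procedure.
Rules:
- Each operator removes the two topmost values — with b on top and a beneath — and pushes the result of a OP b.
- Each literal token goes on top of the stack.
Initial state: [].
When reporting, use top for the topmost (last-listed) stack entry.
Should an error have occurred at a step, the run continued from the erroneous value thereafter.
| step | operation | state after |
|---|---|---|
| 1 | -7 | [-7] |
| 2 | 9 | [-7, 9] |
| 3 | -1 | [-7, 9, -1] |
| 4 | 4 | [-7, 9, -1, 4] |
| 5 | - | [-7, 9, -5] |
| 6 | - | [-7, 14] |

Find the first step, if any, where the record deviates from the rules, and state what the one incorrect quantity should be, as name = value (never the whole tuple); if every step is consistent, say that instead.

no error

Step 1: push -7: top = -7 — matches.
Step 2: push 9: top = 9 — confirmed correct.
Step 3: push -1: top = -1 — consistent with the record.
Step 4: push 4: top = 4 — no discrepancy.
Step 5: -1 - 4 = -5 — verified.
Step 6: 9 - -5 = 14 — checks out.
The whole run recomputes cleanly — no discrepancies.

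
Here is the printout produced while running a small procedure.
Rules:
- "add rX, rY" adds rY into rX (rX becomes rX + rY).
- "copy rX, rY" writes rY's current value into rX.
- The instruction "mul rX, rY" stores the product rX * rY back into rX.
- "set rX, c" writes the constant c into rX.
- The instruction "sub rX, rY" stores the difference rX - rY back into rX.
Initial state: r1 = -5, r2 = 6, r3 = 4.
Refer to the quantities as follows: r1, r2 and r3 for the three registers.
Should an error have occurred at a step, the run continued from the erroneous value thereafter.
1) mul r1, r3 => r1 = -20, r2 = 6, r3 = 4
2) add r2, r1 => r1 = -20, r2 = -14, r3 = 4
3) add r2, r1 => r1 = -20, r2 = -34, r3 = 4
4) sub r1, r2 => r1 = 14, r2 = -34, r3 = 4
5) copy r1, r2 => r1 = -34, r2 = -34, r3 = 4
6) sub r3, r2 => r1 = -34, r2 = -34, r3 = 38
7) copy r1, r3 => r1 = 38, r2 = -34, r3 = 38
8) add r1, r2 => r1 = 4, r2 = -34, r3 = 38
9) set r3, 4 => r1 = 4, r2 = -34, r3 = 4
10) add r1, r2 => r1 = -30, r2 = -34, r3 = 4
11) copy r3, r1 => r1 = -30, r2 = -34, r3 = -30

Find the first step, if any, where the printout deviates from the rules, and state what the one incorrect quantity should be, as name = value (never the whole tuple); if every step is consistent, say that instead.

step 1: r1 = -5 * 4 = -20 -> no discrepancy
step 2: r2 = 6 + -20 = -14 -> agrees with the printout
step 3: r2 = -14 + -20 = -34 -> exactly as logged
step 4: r1 = -20 - -34 = 14 -> exactly as logged
step 5: r1 = -34 -> verified
step 6: r3 = 4 - -34 = 38 -> in agreement
step 7: r1 = 38 -> consistent with the printout
step 8: r1 = 38 + -34 = 4 -> no discrepancy
step 9: r3 = 4 -> agrees with the printout
step 10: r1 = 4 + -34 = -30 -> same as recorded
step 11: r3 = -30 -> no discrepancy
No step deviates from the rules.

no error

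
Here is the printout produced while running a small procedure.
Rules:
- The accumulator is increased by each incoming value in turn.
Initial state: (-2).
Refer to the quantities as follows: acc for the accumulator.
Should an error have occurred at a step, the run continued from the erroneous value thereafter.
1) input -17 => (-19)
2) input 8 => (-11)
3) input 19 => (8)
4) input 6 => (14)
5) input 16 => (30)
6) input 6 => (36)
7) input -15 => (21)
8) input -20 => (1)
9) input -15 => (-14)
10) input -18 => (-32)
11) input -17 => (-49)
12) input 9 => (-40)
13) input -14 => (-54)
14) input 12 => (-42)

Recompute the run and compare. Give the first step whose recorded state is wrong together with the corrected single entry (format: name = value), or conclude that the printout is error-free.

Recomputing the run from the initial state:
step 1: acc = -19
step 2: acc = -11
step 3: acc = 8
step 4: acc = 14
step 5: acc = 30
step 6: acc = 36
step 7: acc = 21
step 8: acc = 1
step 9: acc = -14
step 10: acc = -32
step 11: acc = -49
step 12: acc = -40
step 13: acc = -54
step 14: acc = -42
This matches the printout at every step.

no error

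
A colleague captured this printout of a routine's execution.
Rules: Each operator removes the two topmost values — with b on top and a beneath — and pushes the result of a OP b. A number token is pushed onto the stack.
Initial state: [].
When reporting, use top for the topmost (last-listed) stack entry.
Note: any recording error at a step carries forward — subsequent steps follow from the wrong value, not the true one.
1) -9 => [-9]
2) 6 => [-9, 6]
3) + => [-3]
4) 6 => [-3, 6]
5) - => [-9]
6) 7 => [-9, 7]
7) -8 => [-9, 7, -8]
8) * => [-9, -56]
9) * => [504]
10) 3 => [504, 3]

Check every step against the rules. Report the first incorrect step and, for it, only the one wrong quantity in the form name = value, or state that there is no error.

Recomputing the run from the initial state:
step 1: [-9]
step 2: [-9, 6]
step 3: [-3]
step 4: [-3, 6]
step 5: [-9]
step 6: [-9, 7]
step 7: [-9, 7, -8]
step 8: [-9, -56]
step 9: [504]
step 10: [504, 3]
This matches the printout at every step.

no error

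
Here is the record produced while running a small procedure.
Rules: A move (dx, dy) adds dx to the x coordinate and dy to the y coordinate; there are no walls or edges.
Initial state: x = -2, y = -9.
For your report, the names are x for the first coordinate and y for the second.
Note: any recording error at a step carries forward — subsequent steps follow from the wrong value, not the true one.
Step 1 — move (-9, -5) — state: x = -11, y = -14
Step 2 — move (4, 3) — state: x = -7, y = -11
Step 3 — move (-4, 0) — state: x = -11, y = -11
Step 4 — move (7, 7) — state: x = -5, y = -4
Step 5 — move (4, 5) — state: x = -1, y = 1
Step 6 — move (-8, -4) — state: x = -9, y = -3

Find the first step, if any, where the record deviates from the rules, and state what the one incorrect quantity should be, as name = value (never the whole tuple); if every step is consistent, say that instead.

step 4, x = -4

Step 1: x = -2 + (-9) = -11, y = -9 + (-5) = -14 — no discrepancy.
Step 2: x = -11 + (4) = -7, y = -14 + (3) = -11 — exactly as logged.
Step 3: x = -7 + (-4) = -11, y = -11 + (0) = -11 — exactly as logged.
Step 4: x = -11 + (7) = -4, y = -11 + (7) = -4 — the recorded entry deviates here.
That makes step 4 the first incorrect line — x = -4 is what it should show.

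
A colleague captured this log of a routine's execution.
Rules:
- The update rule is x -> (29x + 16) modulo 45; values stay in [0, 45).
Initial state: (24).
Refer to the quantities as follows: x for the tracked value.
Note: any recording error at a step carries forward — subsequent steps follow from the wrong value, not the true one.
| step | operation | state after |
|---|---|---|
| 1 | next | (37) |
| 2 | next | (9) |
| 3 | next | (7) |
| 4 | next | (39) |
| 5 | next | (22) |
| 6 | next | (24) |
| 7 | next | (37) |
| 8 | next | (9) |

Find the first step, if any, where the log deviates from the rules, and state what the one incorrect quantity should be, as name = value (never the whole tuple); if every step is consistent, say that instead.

no error

Recomputing the run from the initial state:
step 1: x = 37
step 2: x = 9
step 3: x = 7
step 4: x = 39
step 5: x = 22
step 6: x = 24
step 7: x = 37
step 8: x = 9
This matches the log at every step.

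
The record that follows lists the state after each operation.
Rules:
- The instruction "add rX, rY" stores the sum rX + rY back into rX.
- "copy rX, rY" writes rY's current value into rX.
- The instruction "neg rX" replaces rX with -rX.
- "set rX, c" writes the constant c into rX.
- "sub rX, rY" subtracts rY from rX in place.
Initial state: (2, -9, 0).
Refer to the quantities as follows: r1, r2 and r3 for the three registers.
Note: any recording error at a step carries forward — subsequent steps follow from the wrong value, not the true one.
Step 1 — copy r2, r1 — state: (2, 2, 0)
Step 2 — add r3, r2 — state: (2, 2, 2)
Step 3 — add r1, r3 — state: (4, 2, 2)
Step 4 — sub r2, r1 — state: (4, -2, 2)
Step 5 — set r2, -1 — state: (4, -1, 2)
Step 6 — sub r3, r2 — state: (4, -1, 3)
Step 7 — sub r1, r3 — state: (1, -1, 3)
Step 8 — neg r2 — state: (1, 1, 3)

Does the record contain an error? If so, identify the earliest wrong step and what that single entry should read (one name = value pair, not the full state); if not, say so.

Recomputing the run from the initial state:
step 1: r1 = 2, r2 = 2, r3 = 0
step 2: r1 = 2, r2 = 2, r3 = 2
step 3: r1 = 4, r2 = 2, r3 = 2
step 4: r1 = 4, r2 = -2, r3 = 2
step 5: r1 = 4, r2 = -1, r3 = 2
step 6: r1 = 4, r2 = -1, r3 = 3
step 7: r1 = 1, r2 = -1, r3 = 3
step 8: r1 = 1, r2 = 1, r3 = 3
This matches the record at every step.

no error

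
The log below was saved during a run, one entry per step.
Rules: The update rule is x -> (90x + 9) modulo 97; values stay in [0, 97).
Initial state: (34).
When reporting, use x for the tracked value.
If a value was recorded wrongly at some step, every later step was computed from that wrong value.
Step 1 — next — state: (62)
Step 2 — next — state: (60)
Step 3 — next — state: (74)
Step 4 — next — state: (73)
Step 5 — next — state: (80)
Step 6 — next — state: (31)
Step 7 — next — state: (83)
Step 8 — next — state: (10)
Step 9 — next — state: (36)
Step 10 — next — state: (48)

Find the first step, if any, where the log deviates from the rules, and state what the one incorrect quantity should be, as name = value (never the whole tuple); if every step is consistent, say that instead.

Recomputing the run from the initial state:
step 1: x = 62
step 2: x = 60
step 3: x = 74
step 4: x = 73
step 5: x = 80
step 6: x = 31
step 7: x = 83
step 8: x = 10
step 9: x = 36
step 10: x = 48
This matches the log at every step.

no error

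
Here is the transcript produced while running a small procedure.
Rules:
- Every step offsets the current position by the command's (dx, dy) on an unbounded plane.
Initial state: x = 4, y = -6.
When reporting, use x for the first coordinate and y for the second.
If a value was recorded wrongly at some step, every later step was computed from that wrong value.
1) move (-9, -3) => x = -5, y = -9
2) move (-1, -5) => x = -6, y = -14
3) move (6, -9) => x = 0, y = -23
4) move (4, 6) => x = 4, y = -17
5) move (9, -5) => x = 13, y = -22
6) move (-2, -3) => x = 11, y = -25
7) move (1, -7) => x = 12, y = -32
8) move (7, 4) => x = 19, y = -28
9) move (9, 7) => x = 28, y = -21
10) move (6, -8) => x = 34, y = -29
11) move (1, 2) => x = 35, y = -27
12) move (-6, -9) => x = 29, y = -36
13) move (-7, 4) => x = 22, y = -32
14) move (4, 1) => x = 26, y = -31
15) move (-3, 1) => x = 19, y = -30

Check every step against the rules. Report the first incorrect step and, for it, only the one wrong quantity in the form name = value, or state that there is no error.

1. x = 4 + (-9) = -5, y = -6 + (-3) = -9 (exactly as logged)
2. x = -5 + (-1) = -6, y = -9 + (-5) = -14 (checks out)
3. x = -6 + (6) = 0, y = -14 + (-9) = -23 (no discrepancy)
4. x = 0 + (4) = 4, y = -23 + (6) = -17 (exactly as logged)
5. x = 4 + (9) = 13, y = -17 + (-5) = -22 (in agreement)
6. x = 13 + (-2) = 11, y = -22 + (-3) = -25 (verified)
7. x = 11 + (1) = 12, y = -25 + (-7) = -32 (agrees with the transcript)
8. x = 12 + (7) = 19, y = -32 + (4) = -28 (exactly as logged)
9. x = 19 + (9) = 28, y = -28 + (7) = -21 (exactly as logged)
10. x = 28 + (6) = 34, y = -21 + (-8) = -29 (in agreement)
11. x = 34 + (1) = 35, y = -29 + (2) = -27 (confirmed correct)
12. x = 35 + (-6) = 29, y = -27 + (-9) = -36 (consistent with the transcript)
13. x = 29 + (-7) = 22, y = -36 + (4) = -32 (in agreement)
14. x = 22 + (4) = 26, y = -32 + (1) = -31 (verified)
15. x = 26 + (-3) = 23, y = -31 + (1) = -30 (the recorded entry deviates here)
The audit stops at step 15: the recorded entry is wrong and should be x = 23.

step 15, x = 23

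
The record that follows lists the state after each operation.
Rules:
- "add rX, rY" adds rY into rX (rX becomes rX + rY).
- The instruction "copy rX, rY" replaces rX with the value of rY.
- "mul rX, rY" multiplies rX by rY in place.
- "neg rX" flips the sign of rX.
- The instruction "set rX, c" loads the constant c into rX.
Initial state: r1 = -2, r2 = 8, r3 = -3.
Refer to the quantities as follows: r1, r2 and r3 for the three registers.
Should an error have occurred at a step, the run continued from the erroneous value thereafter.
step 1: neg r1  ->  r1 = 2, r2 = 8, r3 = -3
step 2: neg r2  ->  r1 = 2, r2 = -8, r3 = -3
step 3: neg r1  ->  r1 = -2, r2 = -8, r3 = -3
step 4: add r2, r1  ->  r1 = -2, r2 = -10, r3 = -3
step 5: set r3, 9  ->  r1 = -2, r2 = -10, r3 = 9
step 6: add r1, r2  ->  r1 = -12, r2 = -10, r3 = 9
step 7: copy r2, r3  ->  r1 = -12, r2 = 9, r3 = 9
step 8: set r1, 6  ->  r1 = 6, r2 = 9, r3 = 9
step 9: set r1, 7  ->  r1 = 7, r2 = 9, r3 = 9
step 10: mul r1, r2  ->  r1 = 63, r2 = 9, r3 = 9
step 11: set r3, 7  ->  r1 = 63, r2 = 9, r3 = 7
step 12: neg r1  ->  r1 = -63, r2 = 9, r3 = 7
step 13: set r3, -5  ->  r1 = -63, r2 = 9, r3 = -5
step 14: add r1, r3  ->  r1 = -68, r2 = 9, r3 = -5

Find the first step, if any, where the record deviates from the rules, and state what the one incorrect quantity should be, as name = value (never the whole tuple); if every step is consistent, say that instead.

no error

Recomputing the run from the initial state:
step 1: r1 = 2, r2 = 8, r3 = -3
step 2: r1 = 2, r2 = -8, r3 = -3
step 3: r1 = -2, r2 = -8, r3 = -3
step 4: r1 = -2, r2 = -10, r3 = -3
step 5: r1 = -2, r2 = -10, r3 = 9
step 6: r1 = -12, r2 = -10, r3 = 9
step 7: r1 = -12, r2 = 9, r3 = 9
step 8: r1 = 6, r2 = 9, r3 = 9
step 9: r1 = 7, r2 = 9, r3 = 9
step 10: r1 = 63, r2 = 9, r3 = 9
step 11: r1 = 63, r2 = 9, r3 = 7
step 12: r1 = -63, r2 = 9, r3 = 7
step 13: r1 = -63, r2 = 9, r3 = -5
step 14: r1 = -68, r2 = 9, r3 = -5
This matches the record at every step.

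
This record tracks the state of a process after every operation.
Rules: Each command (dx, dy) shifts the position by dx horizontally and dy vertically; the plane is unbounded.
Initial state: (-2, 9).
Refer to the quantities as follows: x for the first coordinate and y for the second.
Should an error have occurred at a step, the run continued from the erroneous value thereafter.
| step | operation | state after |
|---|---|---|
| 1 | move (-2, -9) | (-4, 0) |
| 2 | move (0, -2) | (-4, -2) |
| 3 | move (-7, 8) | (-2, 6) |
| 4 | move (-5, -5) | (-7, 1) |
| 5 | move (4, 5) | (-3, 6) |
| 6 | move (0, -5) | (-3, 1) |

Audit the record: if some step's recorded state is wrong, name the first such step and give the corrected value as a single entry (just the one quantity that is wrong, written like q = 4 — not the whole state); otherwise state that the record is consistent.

step 3, x = -11

step 1: x = -2 + (-2) = -4, y = 9 + (-9) = 0 -> same as recorded
step 2: x = -4 + (0) = -4, y = 0 + (-2) = -2 -> same as recorded
step 3: x = -4 + (-7) = -11, y = -2 + (8) = 6 -> the record disagrees here
The audit stops at step 3: the recorded entry is wrong and should be x = -11.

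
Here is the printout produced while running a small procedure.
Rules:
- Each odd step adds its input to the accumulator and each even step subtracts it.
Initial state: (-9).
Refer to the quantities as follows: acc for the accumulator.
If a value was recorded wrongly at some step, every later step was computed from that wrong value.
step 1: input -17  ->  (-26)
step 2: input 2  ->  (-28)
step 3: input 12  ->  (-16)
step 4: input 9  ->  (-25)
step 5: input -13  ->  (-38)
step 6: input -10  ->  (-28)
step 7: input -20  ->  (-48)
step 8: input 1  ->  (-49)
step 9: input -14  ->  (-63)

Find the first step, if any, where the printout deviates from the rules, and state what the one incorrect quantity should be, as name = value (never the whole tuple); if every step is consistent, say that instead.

Recomputing the run from the initial state:
step 1: acc = -26
step 2: acc = -28
step 3: acc = -16
step 4: acc = -25
step 5: acc = -38
step 6: acc = -28
step 7: acc = -48
step 8: acc = -49
step 9: acc = -63
This matches the printout at every step.

no error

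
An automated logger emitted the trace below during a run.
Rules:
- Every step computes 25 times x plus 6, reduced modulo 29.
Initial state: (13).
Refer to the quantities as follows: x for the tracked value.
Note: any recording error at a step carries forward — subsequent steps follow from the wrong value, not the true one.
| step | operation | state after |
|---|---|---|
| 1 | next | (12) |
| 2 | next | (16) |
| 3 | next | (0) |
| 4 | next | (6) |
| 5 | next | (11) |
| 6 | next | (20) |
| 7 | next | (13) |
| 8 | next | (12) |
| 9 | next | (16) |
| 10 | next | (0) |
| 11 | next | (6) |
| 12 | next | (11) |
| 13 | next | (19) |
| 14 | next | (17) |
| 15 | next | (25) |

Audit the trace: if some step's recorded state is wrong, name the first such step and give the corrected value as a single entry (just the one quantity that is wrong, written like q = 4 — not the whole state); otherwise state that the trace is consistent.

step 1: x = (25*13 + 6) mod 29 = 12 -> confirmed correct
step 2: x = (25*12 + 6) mod 29 = 16 -> in agreement
step 3: x = (25*16 + 6) mod 29 = 0 -> in agreement
step 4: x = (25*0 + 6) mod 29 = 6 -> confirmed correct
step 5: x = (25*6 + 6) mod 29 = 11 -> in agreement
step 6: x = (25*11 + 6) mod 29 = 20 -> in agreement
step 7: x = (25*20 + 6) mod 29 = 13 -> exactly as logged
step 8: x = (25*13 + 6) mod 29 = 12 -> checks out
step 9: x = (25*12 + 6) mod 29 = 16 -> exactly as logged
step 10: x = (25*16 + 6) mod 29 = 0 -> checks out
step 11: x = (25*0 + 6) mod 29 = 6 -> consistent with the trace
step 12: x = (25*6 + 6) mod 29 = 11 -> agrees with the trace
step 13: x = (25*11 + 6) mod 29 = 20 -> first mismatch against the trace
Step 13 is the first one off; corrected, x = 20.

step 13, x = 20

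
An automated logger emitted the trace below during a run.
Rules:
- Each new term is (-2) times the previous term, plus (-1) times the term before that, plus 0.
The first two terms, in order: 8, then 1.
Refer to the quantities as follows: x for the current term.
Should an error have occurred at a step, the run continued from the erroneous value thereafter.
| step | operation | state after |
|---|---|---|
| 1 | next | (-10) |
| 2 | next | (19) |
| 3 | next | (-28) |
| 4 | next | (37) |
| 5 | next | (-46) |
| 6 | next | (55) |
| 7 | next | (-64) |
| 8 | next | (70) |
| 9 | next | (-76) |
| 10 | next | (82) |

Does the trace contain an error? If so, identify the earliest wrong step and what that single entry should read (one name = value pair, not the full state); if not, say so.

step 8, x = 73

1. x = -2*(1) + (-1)*(8) + (0) = -10 (in agreement)
2. x = -2*(-10) + (-1)*(1) + (0) = 19 (consistent with the trace)
3. x = -2*(19) + (-1)*(-10) + (0) = -28 (in agreement)
4. x = -2*(-28) + (-1)*(19) + (0) = 37 (verified)
5. x = -2*(37) + (-1)*(-28) + (0) = -46 (agrees with the trace)
6. x = -2*(-46) + (-1)*(37) + (0) = 55 (no discrepancy)
7. x = -2*(55) + (-1)*(-46) + (0) = -64 (agrees with the trace)
8. x = -2*(-64) + (-1)*(55) + (0) = 73 (this is not what the trace shows)
First incorrect step: 8; the correct value is x = 73.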